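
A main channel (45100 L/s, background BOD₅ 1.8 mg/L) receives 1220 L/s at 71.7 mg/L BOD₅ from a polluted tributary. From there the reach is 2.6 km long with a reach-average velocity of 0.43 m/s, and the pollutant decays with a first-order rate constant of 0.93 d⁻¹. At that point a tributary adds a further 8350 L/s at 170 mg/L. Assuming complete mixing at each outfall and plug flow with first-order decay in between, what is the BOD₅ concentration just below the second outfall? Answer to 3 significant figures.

28.9 mg/L

Mass balance: C = (45100·1.800 + 1220·71.70) / 46320 = 168700/46320 = 3.641 mg/L; combined flow 46320 L/s.
Travel time t = 2.6·1000 / 0.43 = 6047 s = 1.680 h.
After decay, C = 3.641 × e^(−kt) = 3.641 × 0.9370 = 3.412 mg/L.
Second outfall: C = (46320·3.412 + 8350·170.0)/54670 = 28.86 mg/L.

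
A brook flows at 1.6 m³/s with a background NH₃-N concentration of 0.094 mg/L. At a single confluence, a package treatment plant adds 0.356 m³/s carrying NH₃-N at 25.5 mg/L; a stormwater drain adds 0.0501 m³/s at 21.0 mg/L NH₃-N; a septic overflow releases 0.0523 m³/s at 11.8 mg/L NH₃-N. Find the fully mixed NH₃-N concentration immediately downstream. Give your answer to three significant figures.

5.29 mg/L

Mixed concentration C = ΣQC/ΣQ = (1.600·0.09400 + 0.3560·25.50 + 0.05010·21.00 + 0.05230·11.80) / 2.058 = 10.90/2.058 = 5.294 mg/L.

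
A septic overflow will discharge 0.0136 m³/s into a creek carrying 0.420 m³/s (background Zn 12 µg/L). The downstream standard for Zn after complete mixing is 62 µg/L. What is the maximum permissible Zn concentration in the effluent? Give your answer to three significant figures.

At the limit, (Qr·Cr + Qe·Cₑ)/(Qr + Qe) = 62:
Cₑ = (0.4336·62 − 0.4200·12.00) / 0.01360 = 1606 µg/L.

1610 µg/L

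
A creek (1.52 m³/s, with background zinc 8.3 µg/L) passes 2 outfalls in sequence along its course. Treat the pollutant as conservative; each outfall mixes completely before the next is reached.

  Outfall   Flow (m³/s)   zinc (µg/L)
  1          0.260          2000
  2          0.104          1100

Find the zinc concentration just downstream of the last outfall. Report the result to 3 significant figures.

343 µg/L

Below outfall 1: Q → 1.780 m³/s, C = (1.520·8.300 + 0.2600·2000)/1.780 = 299.2 µg/L.
Below outfall 2: Q → 1.884 m³/s, C = (1.780·299.2 + 0.1040·1100)/1.884 = 343.4 µg/L.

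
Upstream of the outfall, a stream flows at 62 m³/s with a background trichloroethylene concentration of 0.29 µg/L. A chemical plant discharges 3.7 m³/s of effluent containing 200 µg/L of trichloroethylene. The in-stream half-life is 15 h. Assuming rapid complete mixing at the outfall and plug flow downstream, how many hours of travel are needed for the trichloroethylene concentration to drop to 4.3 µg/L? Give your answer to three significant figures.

After mixing, C = (62.00·0.2900 + 3.700·200.0) / 65.70 = 758.0/65.70 = 11.54 µg/L.
Half-life 15 h → k = ln 2 / 15 = 0.04621 h⁻¹ = 1.109 d⁻¹.
11.54·exp(−k·t) = 4.3 → t = ln(11.54/4.3)/k = 76890 s = 21.36 h.

21.4 h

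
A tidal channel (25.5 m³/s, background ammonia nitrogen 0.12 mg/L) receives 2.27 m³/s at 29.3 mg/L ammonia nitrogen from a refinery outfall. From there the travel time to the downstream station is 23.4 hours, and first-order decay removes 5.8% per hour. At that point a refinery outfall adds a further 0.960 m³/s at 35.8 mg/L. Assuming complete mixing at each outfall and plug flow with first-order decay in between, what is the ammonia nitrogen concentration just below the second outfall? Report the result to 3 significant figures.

1.79 mg/L

Conservation of mass: C = (25.50·0.1200 + 2.270·29.30) / 27.77 = 69.57/27.77 = 2.505 mg/L; combined flow 27.77 m³/s.
5.8%/h lost → k = −ln(1 − 0.058) = 0.05975 h⁻¹.
After decay, C = 2.505 × e^(−kt) = 2.505 × 0.2471 = 0.6189 mg/L.
Second outfall: C = (27.77·0.6189 + 0.9600·35.80)/28.73 = 1.794 mg/L.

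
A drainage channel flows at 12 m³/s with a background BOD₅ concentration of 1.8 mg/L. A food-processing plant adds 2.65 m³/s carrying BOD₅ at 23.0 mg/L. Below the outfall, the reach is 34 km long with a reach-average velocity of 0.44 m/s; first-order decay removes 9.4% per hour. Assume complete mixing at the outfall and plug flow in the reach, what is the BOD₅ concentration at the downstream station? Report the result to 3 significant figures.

Flow-weighted average: C = (12.00·1.800 + 2.650·23.00) / 14.65 = 82.55/14.65 = 5.635 mg/L.
Travel time t = 34·1000 / 0.44 = 77270 s = 21.46 h.
9.4%/h lost → k = −ln(1 − 0.094) = 0.09872 h⁻¹.
Applying C = C₀e^(−kt): 5.635 × 0.1202 = 0.6771 mg/L.

0.677 mg/L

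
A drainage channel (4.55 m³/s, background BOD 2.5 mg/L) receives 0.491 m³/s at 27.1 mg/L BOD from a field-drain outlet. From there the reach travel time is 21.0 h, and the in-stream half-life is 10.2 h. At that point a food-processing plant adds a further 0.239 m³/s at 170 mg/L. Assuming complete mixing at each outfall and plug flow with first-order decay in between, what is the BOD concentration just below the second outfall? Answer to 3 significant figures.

8.82 mg/L

Flow-weighted average: C = (4.550·2.500 + 0.4910·27.10) / 5.041 = 24.68/5.041 = 4.896 mg/L; combined flow 5.041 m³/s.
Half-life 10.2 h → k = ln 2 / 10.2 = 0.06796 h⁻¹ = 1.631 d⁻¹.
Applying C = C₀e^(−kt): 4.896 × 0.2400 = 1.175 mg/L.
At the second outfall, C = (5.041·1.175 + 0.2390·170.0) / (5.041 + 0.2390) = 8.817 mg/L.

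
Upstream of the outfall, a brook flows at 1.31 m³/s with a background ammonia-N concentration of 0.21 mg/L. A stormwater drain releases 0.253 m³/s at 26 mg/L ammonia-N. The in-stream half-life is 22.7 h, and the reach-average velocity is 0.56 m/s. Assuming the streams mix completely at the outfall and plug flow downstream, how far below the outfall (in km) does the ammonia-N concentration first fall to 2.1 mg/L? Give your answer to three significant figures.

48.6 km

Mass balance: C = (1.310·0.2100 + 0.2530·26.00) / 1.563 = 6.853/1.563 = 4.385 mg/L.
Half-life 22.7 h → k = ln 2 / 22.7 = 0.03054 h⁻¹ = 0.7328 d⁻¹.
Set 4.385·exp(−k·t) = 2.1 → t = ln(4.385/2.1)/k = 86790 s = 24.11 h.
Distance = v·t = 0.56·86790 = 48600 m = 48.60 km.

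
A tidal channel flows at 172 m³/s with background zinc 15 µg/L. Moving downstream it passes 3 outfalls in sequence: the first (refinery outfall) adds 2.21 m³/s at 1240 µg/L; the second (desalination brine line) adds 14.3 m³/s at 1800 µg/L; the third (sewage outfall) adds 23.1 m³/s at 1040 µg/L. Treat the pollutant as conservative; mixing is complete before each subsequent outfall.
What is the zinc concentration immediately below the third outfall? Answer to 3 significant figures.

260 µg/L

After outfall 1: Q = 172.0 + 2.210 = 174.2 m³/s; C = (172.0·15.00 + 2.210·1240)/174.2 = 30.54 µg/L.
After outfall 2: Q = 174.2 + 14.30 = 188.5 m³/s; C = (174.2·30.54 + 14.30·1800)/188.5 = 164.8 µg/L.
After outfall 3: Q = 188.5 + 23.10 = 211.6 m³/s; C = (188.5·164.8 + 23.10·1040)/211.6 = 260.3 µg/L.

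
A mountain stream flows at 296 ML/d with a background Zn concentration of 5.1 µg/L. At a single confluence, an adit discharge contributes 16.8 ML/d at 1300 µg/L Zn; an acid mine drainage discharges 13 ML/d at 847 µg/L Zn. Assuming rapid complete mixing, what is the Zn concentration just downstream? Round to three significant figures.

105 µg/L

After mixing, C = (296.0·5.100 + 16.80·1300 + 13.00·847.0) / 325.8 = 34360/325.8 = 105.5 µg/L.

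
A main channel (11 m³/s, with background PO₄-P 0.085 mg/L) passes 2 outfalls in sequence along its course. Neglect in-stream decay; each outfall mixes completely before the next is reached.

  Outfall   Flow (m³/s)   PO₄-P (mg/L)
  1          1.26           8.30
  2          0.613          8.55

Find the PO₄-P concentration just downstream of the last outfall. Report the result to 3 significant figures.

Outfall 1: combined Q = 12.26 m³/s; C = (11.00·0.08500 + 1.260·8.300)/12.26 = 0.9293 mg/L.
Outfall 2: combined Q = 12.87 m³/s; C = (12.26·0.9293 + 0.6130·8.550)/12.87 = 1.292 mg/L.

1.29 mg/L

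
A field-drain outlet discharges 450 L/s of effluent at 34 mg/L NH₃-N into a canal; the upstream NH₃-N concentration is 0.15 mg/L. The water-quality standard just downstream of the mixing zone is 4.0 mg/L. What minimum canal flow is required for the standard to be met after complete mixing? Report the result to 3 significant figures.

Set C_mix = 4.0: (Q·0.1500 + 450.0·34.00) / (Q + 450.0) = 4.0
→ Q = 450.0·(34.00 − 4.0)/(4.0 − 0.1500) = 3506 L/s.

3510 L/s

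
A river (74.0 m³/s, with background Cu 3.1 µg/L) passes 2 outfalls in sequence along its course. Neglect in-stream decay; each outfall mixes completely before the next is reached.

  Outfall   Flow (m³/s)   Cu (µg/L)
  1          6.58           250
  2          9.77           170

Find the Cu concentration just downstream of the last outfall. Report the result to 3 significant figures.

39.1 µg/L

Below outfall 1: Q → 80.58 m³/s, C = (74.00·3.100 + 6.580·250.0)/80.58 = 23.26 µg/L.
Below outfall 2: Q → 90.35 m³/s, C = (80.58·23.26 + 9.770·170.0)/90.35 = 39.13 µg/L.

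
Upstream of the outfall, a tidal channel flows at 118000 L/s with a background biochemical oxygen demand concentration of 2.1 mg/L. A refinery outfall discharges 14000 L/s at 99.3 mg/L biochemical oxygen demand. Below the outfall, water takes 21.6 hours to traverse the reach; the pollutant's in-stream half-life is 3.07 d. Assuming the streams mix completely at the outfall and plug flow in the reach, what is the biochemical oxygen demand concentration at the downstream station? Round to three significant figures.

Mass balance: C = (118000·2.100 + 14000·99.30) / 132000 = 1638000/132000 = 12.41 mg/L.
Half-life 3.07 d → k = ln 2 / 3.07 = 0.2258 d⁻¹.
Decay over the reach: 12.41·exp(−kt) = 12.41·0.8161 = 10.13 mg/L.

10.1 mg/L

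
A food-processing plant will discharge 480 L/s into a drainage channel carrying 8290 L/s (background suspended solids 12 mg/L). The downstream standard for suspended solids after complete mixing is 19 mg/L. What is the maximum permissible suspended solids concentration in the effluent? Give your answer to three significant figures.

140 mg/L

At the limit, (Qr·Cr + Qe·Cₑ)/(Qr + Qe) = 19:
Cₑ = (8770·19 − 8290·12.00) / 480.0 = 139.9 mg/L.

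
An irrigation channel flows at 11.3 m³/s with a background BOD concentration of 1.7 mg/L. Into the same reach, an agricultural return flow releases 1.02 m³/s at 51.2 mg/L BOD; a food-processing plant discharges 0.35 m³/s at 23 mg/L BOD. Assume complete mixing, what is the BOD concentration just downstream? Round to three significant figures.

After mixing, C = (11.30·1.700 + 1.020·51.20 + 0.3500·23.00) / 12.67 = 79.48/12.67 = 6.273 mg/L.

6.27 mg/L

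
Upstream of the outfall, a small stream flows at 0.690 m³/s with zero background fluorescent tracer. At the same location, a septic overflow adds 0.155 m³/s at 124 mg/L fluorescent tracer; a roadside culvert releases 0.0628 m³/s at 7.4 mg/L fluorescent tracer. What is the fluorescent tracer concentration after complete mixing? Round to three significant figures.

21.7 mg/L

Flow-weighted average: C = (0.6900·0 + 0.1550·124.0 + 0.06280·7.400) / 0.9078 = 19.68/0.9078 = 21.68 mg/L.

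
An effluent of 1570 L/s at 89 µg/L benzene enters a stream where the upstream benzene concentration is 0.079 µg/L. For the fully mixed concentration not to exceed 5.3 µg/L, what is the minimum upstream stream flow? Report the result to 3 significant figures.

25200 L/s

Set C_mix = 5.3: (Q·0.07900 + 1570·89.00) / (Q + 1570) = 5.3
→ Q = 1570·(89.00 − 5.3)/(5.3 − 0.07900) = 25170 L/s.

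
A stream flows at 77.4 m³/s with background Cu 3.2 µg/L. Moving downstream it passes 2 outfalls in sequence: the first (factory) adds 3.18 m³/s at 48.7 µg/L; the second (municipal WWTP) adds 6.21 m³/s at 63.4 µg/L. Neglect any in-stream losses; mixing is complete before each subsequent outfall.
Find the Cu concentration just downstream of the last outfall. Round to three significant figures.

9.17 µg/L

After outfall 1: Q = 77.40 + 3.180 = 80.58 m³/s; C = (77.40·3.200 + 3.180·48.70)/80.58 = 4.996 µg/L.
After outfall 2: Q = 80.58 + 6.210 = 86.79 m³/s; C = (80.58·4.996 + 6.210·63.40)/86.79 = 9.175 µg/L.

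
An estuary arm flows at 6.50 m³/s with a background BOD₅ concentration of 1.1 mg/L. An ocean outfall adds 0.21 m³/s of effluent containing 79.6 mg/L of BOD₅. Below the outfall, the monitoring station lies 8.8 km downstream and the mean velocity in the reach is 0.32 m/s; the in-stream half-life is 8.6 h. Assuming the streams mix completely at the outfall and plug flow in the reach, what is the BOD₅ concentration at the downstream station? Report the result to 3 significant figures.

Mass balance: C = (6.500·1.100 + 0.2100·79.60) / 6.710 = 23.87/6.710 = 3.557 mg/L.
Travel time t = 8.8·1000 / 0.32 = 27500 s = 7.639 h.
Half-life 8.6 h → k = ln 2 / 8.6 = 0.08060 h⁻¹ = 1.934 d⁻¹.
After decay, C = 3.557 × e^(−kt) = 3.557 × 0.5403 = 1.922 mg/L.

1.92 mg/L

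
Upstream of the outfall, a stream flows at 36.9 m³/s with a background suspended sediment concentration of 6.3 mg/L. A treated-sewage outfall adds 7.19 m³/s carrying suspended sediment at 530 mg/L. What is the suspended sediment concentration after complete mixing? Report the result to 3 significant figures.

After mixing, C = (36.90·6.300 + 7.190·530.0) / 44.09 = 4043/44.09 = 91.70 mg/L.

91.7 mg/L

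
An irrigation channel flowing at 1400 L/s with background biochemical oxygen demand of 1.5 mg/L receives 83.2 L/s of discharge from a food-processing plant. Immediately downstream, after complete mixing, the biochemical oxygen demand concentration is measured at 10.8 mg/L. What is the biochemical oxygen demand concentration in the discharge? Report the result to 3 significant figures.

Mass balance: 1400·1.500 + 83.20·Cₑ = 1483·10.80
→ Cₑ = (1483·10.80 − 1400·1.500) / 83.20 = 167.3 mg/L.

167 mg/L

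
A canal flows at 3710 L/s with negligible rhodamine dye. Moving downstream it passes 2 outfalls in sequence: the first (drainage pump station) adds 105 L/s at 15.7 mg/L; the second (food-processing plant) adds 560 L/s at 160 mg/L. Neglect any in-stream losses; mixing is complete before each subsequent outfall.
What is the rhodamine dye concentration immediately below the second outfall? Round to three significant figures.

Outfall 1: combined Q = 3815 L/s; C = (3710·0 + 105.0·15.70)/3815 = 0.4321 mg/L.
Outfall 2: combined Q = 4375 L/s; C = (3815·0.4321 + 560.0·160.0)/4375 = 20.86 mg/L.

20.9 mg/L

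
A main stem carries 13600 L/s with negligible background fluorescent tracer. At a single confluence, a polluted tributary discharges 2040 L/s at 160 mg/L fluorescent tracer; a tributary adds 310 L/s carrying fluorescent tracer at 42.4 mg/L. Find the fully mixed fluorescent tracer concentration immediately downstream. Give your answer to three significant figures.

21.3 mg/L

Mass balance: C = (13600·0 + 2040·160.0 + 310.0·42.40) / 15950 = 339500/15950 = 21.29 mg/L.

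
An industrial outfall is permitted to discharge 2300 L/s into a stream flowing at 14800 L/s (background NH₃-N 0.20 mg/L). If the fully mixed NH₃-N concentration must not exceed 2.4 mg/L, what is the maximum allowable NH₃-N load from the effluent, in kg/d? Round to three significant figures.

3290 kg/d

Mass balance at the limit: 14800·0.2000 + 2300·Cₑ = 17100·2.4 → Cₑ = 16.56 mg/L.
2300 L/s = 2.300 m³/s. Load = 2.300 m³/s × 16.56 g/m³ × 86 400 s/d = 3290 kg/d.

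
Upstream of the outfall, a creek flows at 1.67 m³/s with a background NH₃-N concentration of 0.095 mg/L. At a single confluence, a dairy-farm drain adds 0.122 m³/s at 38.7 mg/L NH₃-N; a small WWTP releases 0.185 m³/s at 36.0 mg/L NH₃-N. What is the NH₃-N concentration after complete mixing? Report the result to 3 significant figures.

5.84 mg/L

After mixing, C = (1.670·0.09500 + 0.1220·38.70 + 0.1850·36.00) / 1.977 = 11.54/1.977 = 5.837 mg/L.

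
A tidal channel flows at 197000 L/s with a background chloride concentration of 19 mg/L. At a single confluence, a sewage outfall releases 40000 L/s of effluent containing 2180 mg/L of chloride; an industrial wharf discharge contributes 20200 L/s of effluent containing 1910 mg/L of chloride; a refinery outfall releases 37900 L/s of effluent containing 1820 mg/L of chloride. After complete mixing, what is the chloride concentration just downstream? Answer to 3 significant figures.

Flow-weighted average: C = (197000·19.00 + 40000·2180 + 20200·1910 + 37900·1820) / 295100 = 198500000/295100 = 672.7 mg/L.

673 mg/L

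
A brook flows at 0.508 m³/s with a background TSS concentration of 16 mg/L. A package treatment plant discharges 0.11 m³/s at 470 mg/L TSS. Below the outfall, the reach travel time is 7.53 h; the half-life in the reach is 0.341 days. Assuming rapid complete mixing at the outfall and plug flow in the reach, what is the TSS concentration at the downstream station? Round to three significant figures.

After mixing, C = (0.5080·16.00 + 0.1100·470.0) / 0.6180 = 59.83/0.6180 = 96.81 mg/L.
Half-life 0.341 d → k = ln 2 / 0.341 = 2.033 d⁻¹.
After decay, C = 96.81 × e^(−kt) = 96.81 × 0.5285 = 51.16 mg/L.

51.2 mg/L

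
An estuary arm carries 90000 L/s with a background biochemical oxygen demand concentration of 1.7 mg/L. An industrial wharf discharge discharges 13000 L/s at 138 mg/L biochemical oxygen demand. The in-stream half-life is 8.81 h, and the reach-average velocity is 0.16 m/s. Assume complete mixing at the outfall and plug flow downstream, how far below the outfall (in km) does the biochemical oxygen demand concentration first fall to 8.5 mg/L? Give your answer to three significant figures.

After mixing, C = (90000·1.700 + 13000·138.0) / 103000 = 1947000/103000 = 18.90 mg/L.
Half-life 8.81 h → k = ln 2 / 8.81 = 0.07868 h⁻¹ = 1.888 d⁻¹.
Set 18.90·exp(−k·t) = 8.5 → t = ln(18.90/8.5)/k = 36570 s = 10.16 h.
Distance = v·t = 0.16·36570 = 5851 m = 5.851 km.

5.85 km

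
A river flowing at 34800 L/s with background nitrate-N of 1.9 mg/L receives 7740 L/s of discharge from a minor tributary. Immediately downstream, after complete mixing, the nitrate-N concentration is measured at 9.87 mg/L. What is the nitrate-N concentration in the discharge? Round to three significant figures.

Mass balance: 34800·1.900 + 7740·Cₑ = 42540·9.870
→ Cₑ = (42540·9.870 − 34800·1.900) / 7740 = 45.70 mg/L.

45.7 mg/L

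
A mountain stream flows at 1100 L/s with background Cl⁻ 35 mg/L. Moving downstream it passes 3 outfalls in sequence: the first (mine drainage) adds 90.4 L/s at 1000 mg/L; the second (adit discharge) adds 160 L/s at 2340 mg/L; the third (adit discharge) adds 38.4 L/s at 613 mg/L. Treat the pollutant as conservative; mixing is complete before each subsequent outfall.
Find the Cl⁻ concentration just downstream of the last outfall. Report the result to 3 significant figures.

379 mg/L

After outfall 1: Q = 1100 + 90.40 = 1190 L/s; C = (1100·35.00 + 90.40·1000)/1190 = 108.3 mg/L.
After outfall 2: Q = 1190 + 160.0 = 1350 L/s; C = (1190·108.3 + 160.0·2340)/1350 = 372.7 mg/L.
After outfall 3: Q = 1350 + 38.40 = 1389 L/s; C = (1350·372.7 + 38.40·613.0)/1389 = 379.3 mg/L.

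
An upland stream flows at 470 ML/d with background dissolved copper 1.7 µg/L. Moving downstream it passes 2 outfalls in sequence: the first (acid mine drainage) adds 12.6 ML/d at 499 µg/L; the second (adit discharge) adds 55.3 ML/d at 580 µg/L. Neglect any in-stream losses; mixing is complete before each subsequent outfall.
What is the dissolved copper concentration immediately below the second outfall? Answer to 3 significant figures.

Below outfall 1: Q → 482.6 ML/d, C = (470.0·1.700 + 12.60·499.0)/482.6 = 14.68 µg/L.
Below outfall 2: Q → 537.9 ML/d, C = (482.6·14.68 + 55.30·580.0)/537.9 = 72.80 µg/L.

72.8 µg/L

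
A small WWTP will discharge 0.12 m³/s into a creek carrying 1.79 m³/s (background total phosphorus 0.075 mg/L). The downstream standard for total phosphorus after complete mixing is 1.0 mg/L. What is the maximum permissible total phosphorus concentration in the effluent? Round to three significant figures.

At the limit, (Qr·Cr + Qe·Cₑ)/(Qr + Qe) = 1.0:
Cₑ = (1.910·1.0 − 1.790·0.07500) / 0.1200 = 14.80 mg/L.

14.8 mg/L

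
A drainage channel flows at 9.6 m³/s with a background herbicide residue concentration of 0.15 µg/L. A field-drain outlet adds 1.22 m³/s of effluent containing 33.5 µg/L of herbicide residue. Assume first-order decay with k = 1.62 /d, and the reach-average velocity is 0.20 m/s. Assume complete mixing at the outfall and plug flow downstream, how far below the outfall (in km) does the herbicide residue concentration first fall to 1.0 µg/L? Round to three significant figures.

Conservation of mass: C = (9.600·0.1500 + 1.220·33.50) / 10.82 = 42.31/10.82 = 3.910 µg/L.
Set 3.910·exp(−k·t) = 1.0 → t = ln(3.910/1.0)/k = 72730 s = 20.20 h.
Distance = v·t = 0.20·72730 = 14550 m = 14.55 km.

14.5 km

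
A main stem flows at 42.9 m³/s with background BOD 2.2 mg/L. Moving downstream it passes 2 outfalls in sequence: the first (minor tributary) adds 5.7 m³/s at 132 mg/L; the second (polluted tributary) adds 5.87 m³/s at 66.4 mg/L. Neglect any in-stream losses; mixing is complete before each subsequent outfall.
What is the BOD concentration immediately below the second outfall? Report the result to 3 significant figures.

22.7 mg/L

Outfall 1: combined Q = 48.60 m³/s; C = (42.90·2.200 + 5.700·132.0)/48.60 = 17.42 mg/L.
Outfall 2: combined Q = 54.47 m³/s; C = (48.60·17.42 + 5.870·66.40)/54.47 = 22.70 mg/L.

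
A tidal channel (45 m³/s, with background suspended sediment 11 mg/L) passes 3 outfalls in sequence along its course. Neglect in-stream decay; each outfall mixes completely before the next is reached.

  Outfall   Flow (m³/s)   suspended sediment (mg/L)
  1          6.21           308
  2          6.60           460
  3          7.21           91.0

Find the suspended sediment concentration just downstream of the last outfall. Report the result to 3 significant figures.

93.8 mg/L

Below outfall 1: Q → 51.21 m³/s, C = (45.00·11.00 + 6.210·308.0)/51.21 = 47.02 mg/L.
Below outfall 2: Q → 57.81 m³/s, C = (51.21·47.02 + 6.600·460.0)/57.81 = 94.17 mg/L.
Below outfall 3: Q → 65.02 m³/s, C = (57.81·94.17 + 7.210·91.00)/65.02 = 93.81 mg/L.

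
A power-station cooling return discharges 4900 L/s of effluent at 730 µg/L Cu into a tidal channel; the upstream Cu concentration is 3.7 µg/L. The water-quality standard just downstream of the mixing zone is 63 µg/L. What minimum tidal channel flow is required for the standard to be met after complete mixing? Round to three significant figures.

55100 L/s

Set C_mix = 63: (Q·3.700 + 4900·730.0) / (Q + 4900) = 63
→ Q = 4900·(730.0 − 63)/(63 − 3.700) = 55110 L/s.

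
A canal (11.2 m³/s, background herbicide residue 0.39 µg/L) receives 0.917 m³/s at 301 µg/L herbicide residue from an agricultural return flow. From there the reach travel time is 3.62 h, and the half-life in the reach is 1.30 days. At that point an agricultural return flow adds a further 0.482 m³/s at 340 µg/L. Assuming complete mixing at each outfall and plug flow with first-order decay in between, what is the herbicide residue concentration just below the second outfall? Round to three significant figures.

Mixed concentration C = ΣQC/ΣQ = (11.20·0.3900 + 0.9170·301.0) / 12.12 = 280.4/12.12 = 23.14 µg/L; combined flow 12.12 m³/s.
Half-life 1.30 d → k = ln 2 / 1.30 = 0.5332 d⁻¹.
Decay over the reach: 23.14·exp(−kt) = 23.14·0.9227 = 21.35 µg/L.
At the second outfall, C = (12.12·21.35 + 0.4820·340.0) / (12.12 + 0.4820) = 33.54 µg/L.

33.5 µg/L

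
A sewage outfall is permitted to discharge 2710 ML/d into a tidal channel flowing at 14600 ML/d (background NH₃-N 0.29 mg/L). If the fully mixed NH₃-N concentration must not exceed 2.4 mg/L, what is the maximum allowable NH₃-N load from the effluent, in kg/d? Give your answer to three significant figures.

37300 kg/d

Mass balance at the limit: 14600·0.2900 + 2710·Cₑ = 17310·2.4 → Cₑ = 13.77 mg/L.
2710 ML/d = 31.37 m³/s. Load = 31.37 m³/s × 13.77 g/m³ × 86 400 s/d = 37310 kg/d.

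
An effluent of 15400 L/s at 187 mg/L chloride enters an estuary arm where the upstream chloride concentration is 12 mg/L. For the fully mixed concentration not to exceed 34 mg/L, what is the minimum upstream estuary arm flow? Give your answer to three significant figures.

Set C_mix = 34: (Q·12.00 + 15400·187.0) / (Q + 15400) = 34
→ Q = 15400·(187.0 − 34)/(34 − 12.00) = 107100 L/s.

107000 L/s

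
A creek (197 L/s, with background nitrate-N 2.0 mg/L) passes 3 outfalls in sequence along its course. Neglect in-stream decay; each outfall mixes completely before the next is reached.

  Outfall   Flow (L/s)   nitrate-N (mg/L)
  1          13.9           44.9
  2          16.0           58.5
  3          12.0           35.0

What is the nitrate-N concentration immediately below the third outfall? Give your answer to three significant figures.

Outfall 1: combined Q = 210.9 L/s; C = (197.0·2.000 + 13.90·44.90)/210.9 = 4.827 mg/L.
Outfall 2: combined Q = 226.9 L/s; C = (210.9·4.827 + 16.00·58.50)/226.9 = 8.612 mg/L.
Outfall 3: combined Q = 238.9 L/s; C = (226.9·8.612 + 12.00·35.00)/238.9 = 9.938 mg/L.

9.94 mg/L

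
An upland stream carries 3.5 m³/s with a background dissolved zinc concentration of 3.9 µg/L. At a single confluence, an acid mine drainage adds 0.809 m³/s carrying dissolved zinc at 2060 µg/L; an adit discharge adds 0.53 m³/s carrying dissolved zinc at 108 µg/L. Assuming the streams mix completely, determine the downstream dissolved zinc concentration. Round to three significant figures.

359 µg/L

Mixed concentration C = ΣQC/ΣQ = (3.500·3.900 + 0.8090·2060 + 0.5300·108.0) / 4.839 = 1737/4.839 = 359.0 µg/L.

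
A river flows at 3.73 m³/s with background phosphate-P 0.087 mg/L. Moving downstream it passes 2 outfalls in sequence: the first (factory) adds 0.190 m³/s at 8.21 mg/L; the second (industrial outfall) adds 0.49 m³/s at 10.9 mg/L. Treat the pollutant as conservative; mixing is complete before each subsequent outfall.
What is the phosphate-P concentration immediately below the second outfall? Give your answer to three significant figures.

1.64 mg/L

Below outfall 1: Q → 3.920 m³/s, C = (3.730·0.08700 + 0.1900·8.210)/3.920 = 0.4807 mg/L.
Below outfall 2: Q → 4.410 m³/s, C = (3.920·0.4807 + 0.4900·10.90)/4.410 = 1.638 mg/L.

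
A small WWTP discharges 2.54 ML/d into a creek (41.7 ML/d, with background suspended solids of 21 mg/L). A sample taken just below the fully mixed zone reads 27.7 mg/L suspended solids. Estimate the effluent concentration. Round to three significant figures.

138 mg/L

Mass balance: 41.70·21.00 + 2.540·Cₑ = 44.24·27.70
→ Cₑ = (44.24·27.70 − 41.70·21.00) / 2.540 = 137.7 mg/L.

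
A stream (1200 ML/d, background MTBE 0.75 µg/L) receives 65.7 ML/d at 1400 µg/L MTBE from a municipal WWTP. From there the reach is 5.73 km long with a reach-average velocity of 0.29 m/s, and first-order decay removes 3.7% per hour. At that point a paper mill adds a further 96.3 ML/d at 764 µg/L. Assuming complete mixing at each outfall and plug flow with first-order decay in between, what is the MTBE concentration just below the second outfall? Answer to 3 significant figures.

109 µg/L

Mixed concentration C = ΣQC/ΣQ = (1200·0.7500 + 65.70·1400) / 1266 = 92880/1266 = 73.38 µg/L; combined flow 1266 ML/d.
Travel time t = 5.73·1000 / 0.29 = 19760 s = 5.489 h.
3.7%/h lost → k = −ln(1 − 0.037) = 0.03770 h⁻¹.
Decay over the reach: 73.38·exp(−kt) = 73.38·0.8131 = 59.67 µg/L.
Second outfall: C = (1266·59.67 + 96.30·764.0)/1362 = 109.5 µg/L.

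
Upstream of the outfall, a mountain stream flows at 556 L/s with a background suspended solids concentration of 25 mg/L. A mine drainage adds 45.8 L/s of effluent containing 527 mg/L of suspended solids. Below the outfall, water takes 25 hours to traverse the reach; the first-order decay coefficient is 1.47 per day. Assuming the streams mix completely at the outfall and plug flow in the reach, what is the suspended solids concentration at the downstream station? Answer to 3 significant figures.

Mass balance: C = (556.0·25.00 + 45.80·527.0) / 601.8 = 38040/601.8 = 63.20 mg/L.
Applying C = C₀e^(−kt): 63.20 × 0.2163 = 13.67 mg/L.

13.7 mg/L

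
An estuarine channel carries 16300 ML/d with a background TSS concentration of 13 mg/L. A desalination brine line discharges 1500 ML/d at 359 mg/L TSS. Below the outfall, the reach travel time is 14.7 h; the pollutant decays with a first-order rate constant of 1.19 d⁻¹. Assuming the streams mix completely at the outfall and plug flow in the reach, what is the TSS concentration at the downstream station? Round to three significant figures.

20.3 mg/L

After mixing, C = (16300·13.00 + 1500·359.0) / 17800 = 750400/17800 = 42.16 mg/L.
Decay over the reach: 42.16·exp(−kt) = 42.16·0.4825 = 20.34 mg/L.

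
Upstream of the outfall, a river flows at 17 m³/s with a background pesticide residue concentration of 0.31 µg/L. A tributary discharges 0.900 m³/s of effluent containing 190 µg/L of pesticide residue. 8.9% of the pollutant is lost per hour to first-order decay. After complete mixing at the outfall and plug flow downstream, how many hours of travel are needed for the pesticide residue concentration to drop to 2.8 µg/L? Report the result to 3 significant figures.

After mixing, C = (17.00·0.3100 + 0.9000·190.0) / 17.90 = 176.3/17.90 = 9.847 µg/L.
8.9%/h lost → k = −ln(1 − 0.089) = 0.09321 h⁻¹.
9.847·exp(−k·t) = 2.8 → t = ln(9.847/2.8)/k = 48570 s = 13.49 h.

13.5 h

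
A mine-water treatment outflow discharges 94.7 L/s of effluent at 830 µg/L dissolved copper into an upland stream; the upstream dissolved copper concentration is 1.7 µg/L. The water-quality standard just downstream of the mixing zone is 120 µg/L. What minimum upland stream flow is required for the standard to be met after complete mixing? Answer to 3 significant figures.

568 L/s

Set C_mix = 120: (Q·1.700 + 94.70·830.0) / (Q + 94.70) = 120
→ Q = 94.70·(830.0 − 120)/(120 − 1.700) = 568.4 L/s.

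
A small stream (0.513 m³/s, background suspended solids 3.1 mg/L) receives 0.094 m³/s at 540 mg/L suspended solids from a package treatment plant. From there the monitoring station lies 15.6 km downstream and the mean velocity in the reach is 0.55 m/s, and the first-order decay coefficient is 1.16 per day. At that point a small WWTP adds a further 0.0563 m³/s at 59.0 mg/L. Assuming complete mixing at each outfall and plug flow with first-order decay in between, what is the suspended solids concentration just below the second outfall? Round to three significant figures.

58.9 mg/L

After mixing, C = (0.5130·3.100 + 0.09400·540.0) / 0.6070 = 52.35/0.6070 = 86.24 mg/L; combined flow 0.6070 m³/s.
Travel time t = 15.6·1000 / 0.55 = 28360 s = 7.879 h.
Decay over the reach: 86.24·exp(−kt) = 86.24·0.6833 = 58.93 mg/L.
Second outfall: C = (0.6070·58.93 + 0.05630·59.00)/0.6633 = 58.94 mg/L.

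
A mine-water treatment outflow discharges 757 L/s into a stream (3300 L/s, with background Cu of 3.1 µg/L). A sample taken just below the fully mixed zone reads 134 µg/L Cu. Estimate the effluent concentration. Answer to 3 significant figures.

705 µg/L

Mass balance: 3300·3.100 + 757.0·Cₑ = 4057·134.0
→ Cₑ = (4057·134.0 − 3300·3.100) / 757.0 = 704.6 µg/L.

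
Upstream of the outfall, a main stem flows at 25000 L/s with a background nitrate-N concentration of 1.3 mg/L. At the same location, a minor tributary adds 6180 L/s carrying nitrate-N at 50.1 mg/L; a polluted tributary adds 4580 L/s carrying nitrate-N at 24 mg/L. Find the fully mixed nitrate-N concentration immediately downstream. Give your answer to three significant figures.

12.6 mg/L

Mass balance: C = (25000·1.300 + 6180·50.10 + 4580·24.00) / 35760 = 452000/35760 = 12.64 mg/L.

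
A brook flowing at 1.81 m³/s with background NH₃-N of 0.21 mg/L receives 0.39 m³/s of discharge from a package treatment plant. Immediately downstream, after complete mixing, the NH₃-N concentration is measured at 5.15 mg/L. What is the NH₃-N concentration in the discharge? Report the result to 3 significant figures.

Mass balance: 1.810·0.2100 + 0.3900·Cₑ = 2.200·5.150
→ Cₑ = (2.200·5.150 − 1.810·0.2100) / 0.3900 = 28.08 mg/L.

28.1 mg/L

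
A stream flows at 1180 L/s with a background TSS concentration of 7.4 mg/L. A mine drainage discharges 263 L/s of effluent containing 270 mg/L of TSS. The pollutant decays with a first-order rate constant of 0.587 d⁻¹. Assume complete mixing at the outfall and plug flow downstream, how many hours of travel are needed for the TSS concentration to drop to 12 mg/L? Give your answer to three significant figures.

62.4 h

After mixing, C = (1180·7.400 + 263.0·270.0) / 1443 = 79740/1443 = 55.26 mg/L.
55.26·exp(−k·t) = 12 → t = ln(55.26/12)/k = 224800 s = 62.44 h.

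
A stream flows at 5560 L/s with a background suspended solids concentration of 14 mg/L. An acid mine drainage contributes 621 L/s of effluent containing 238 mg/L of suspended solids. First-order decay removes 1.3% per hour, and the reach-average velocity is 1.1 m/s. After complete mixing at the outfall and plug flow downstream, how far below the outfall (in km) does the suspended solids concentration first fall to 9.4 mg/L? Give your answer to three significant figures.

Conservation of mass: C = (5560·14.00 + 621.0·238.0) / 6181 = 225600/6181 = 36.51 mg/L.
1.3%/h lost → k = −ln(1 − 0.013) = 0.01309 h⁻¹.
Set 36.51·exp(−k·t) = 9.4 → t = ln(36.51/9.4)/k = 373300 s = 103.7 h.
Distance = v·t = 1.1·373300 = 410600 m = 410.6 km.

411 km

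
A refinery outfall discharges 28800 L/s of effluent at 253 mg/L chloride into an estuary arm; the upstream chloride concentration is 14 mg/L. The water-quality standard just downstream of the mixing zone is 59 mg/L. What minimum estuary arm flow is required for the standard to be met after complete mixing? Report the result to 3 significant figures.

Set C_mix = 59: (Q·14.00 + 28800·253.0) / (Q + 28800) = 59
→ Q = 28800·(253.0 − 59)/(59 − 14.00) = 124200 L/s.

124000 L/s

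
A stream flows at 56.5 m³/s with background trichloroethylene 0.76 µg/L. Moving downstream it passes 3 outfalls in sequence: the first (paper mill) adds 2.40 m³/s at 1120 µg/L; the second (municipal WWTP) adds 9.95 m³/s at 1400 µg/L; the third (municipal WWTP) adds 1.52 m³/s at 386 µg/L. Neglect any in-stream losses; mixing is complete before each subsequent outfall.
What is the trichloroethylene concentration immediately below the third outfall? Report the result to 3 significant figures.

245 µg/L

Outfall 1: combined Q = 58.90 m³/s; C = (56.50·0.7600 + 2.400·1120)/58.90 = 46.37 µg/L.
Outfall 2: combined Q = 68.85 m³/s; C = (58.90·46.37 + 9.950·1400)/68.85 = 242.0 µg/L.
Outfall 3: combined Q = 70.37 m³/s; C = (68.85·242.0 + 1.520·386.0)/70.37 = 245.1 µg/L.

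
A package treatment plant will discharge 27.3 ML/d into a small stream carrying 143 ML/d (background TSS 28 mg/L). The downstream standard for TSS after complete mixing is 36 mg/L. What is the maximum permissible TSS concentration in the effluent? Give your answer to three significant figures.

At the limit, (Qr·Cr + Qe·Cₑ)/(Qr + Qe) = 36:
Cₑ = (170.3·36 − 143.0·28.00) / 27.30 = 77.90 mg/L.

77.9 mg/L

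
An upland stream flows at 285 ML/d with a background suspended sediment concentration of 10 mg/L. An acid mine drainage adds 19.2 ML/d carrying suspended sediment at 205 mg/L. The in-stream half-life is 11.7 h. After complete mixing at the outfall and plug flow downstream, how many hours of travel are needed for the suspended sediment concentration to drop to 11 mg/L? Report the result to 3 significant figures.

Flow-weighted average: C = (285.0·10.00 + 19.20·205.0) / 304.2 = 6786/304.2 = 22.31 mg/L.
Half-life 11.7 h → k = ln 2 / 11.7 = 0.05924 h⁻¹ = 1.422 d⁻¹.
22.31·exp(−k·t) = 11 → t = ln(22.31/11)/k = 42960 s = 11.93 h.

11.9 h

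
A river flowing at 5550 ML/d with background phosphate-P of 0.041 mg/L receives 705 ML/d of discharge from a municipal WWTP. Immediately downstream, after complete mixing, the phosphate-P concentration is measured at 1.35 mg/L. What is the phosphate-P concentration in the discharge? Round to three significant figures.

Mass balance: 5550·0.04100 + 705.0·Cₑ = 6255·1.350
→ Cₑ = (6255·1.350 − 5550·0.04100) / 705.0 = 11.65 mg/L.

11.7 mg/L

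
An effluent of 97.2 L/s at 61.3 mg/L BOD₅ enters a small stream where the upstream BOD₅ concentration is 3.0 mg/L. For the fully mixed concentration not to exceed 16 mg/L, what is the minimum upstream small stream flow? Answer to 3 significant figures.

339 L/s

Set C_mix = 16: (Q·3.000 + 97.20·61.30) / (Q + 97.20) = 16
→ Q = 97.20·(61.30 − 16)/(16 − 3.000) = 338.7 L/s.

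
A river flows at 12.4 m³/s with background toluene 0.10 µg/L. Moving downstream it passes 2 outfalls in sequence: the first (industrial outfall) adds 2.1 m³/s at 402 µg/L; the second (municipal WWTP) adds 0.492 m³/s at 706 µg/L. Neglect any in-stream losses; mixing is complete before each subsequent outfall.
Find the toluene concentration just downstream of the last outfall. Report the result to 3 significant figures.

After outfall 1: Q = 12.40 + 2.100 = 14.50 m³/s; C = (12.40·0.1000 + 2.100·402.0)/14.50 = 58.31 µg/L.
After outfall 2: Q = 14.50 + 0.4920 = 14.99 m³/s; C = (14.50·58.31 + 0.4920·706.0)/14.99 = 79.56 µg/L.

79.6 µg/L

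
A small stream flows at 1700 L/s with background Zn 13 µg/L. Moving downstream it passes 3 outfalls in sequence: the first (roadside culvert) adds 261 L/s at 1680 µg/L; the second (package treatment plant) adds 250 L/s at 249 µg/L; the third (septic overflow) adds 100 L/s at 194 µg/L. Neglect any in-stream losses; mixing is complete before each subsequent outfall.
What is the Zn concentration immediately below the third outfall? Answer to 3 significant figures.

Below outfall 1: Q → 1961 L/s, C = (1700·13.00 + 261.0·1680)/1961 = 234.9 µg/L.
Below outfall 2: Q → 2211 L/s, C = (1961·234.9 + 250.0·249.0)/2211 = 236.5 µg/L.
Below outfall 3: Q → 2311 L/s, C = (2211·236.5 + 100.0·194.0)/2311 = 234.6 µg/L.

235 µg/L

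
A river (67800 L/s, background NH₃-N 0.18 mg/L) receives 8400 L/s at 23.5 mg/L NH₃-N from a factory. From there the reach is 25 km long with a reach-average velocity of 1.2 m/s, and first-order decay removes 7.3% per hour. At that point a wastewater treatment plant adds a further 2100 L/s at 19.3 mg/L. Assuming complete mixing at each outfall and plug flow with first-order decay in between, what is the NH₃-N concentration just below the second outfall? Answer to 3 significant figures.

Flow-weighted average: C = (67800·0.1800 + 8400·23.50) / 76200 = 209600/76200 = 2.751 mg/L; combined flow 76200 L/s.
Travel time t = 25·1000 / 1.2 = 20830 s = 5.787 h.
7.3%/h lost → k = −ln(1 − 0.073) = 0.07580 h⁻¹.
After decay, C = 2.751 × e^(−kt) = 2.751 × 0.6449 = 1.774 mg/L.
At the second outfall, C = (76200·1.774 + 2100·19.30) / (76200 + 2100) = 2.244 mg/L.

2.24 mg/L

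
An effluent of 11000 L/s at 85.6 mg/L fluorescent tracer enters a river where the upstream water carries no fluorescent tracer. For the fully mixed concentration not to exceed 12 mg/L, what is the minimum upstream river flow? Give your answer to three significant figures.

Set C_mix = 12: (Q·0 + 11000·85.60) / (Q + 11000) = 12
→ Q = 11000·(85.60 − 12)/(12 − 0) = 67470 L/s.

67500 L/s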